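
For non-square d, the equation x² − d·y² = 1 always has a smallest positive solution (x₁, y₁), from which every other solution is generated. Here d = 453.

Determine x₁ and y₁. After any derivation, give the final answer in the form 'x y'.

1653751 77700

√453 = [21; 3,1,1,10,14,10,1,1,3,42, …], period ℓ=10 (even) → k=9
k=0  a_k=21  p_k/q_k = 21/1
k=1  a_k=3  p_k/q_k = 64/3
k=2  a_k=1  p_k/q_k = 85/4
k=3  a_k=1  p_k/q_k = 149/7
k=4  a_k=10  p_k/q_k = 1575/74
k=5  a_k=14  p_k/q_k = 22199/1043
k=6  a_k=10  p_k/q_k = 223565/10504
k=7  a_k=1  p_k/q_k = 245764/11547
k=8  a_k=1  p_k/q_k = 469329/22051
k=9  a_k=3  p_k/q_k = 1653751/77700
(x₁, y₁) = (1653751, 77700);  1653751² − 453·77700² = 1 ✓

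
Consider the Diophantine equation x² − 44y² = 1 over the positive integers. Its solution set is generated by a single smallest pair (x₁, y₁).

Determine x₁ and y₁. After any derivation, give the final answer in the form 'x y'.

199 30

√44 = [6; 1,1,1,2,1,1,1,12, …], period ℓ=8 (even) → k=7
step 0: (6, 1)  from 6·(1,0) + (0,1)
…
step 2: (13, 2)  from 1·(7,1) + (6,1)
…
step 5: (73, 11)  from 1·(53,8) + (20,3)
step 6: (126, 19)  from 1·(73,11) + (53,8)
step 7: (199, 30)  from 1·(126,19) + (73,11)
(x₁, y₁) = (199, 30);  199² − 44·30² = 1 ✓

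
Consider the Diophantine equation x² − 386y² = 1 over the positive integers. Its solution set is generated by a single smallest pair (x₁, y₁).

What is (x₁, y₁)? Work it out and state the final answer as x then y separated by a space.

111555 5678

√386 = [19; 1,1,1,4,1,18,1,4,1,1,1,38, …], period ℓ=12 (even) → k=11
a_0=19:  p_0=19·1+0=19,  q_0=19·0+1=1
a_1=1:  p_1=1·19+1=20,  q_1=1·1+0=1
a_2=1:  p_2=1·20+19=39,  q_2=1·1+1=2
a_3=1:  p_3=1·39+20=59,  q_3=1·2+1=3
a_4=4:  p_4=4·59+39=275,  q_4=4·3+2=14
…
a_6=18:  p_6=18·334+275=6287,  q_6=18·17+14=320
a_7=1:  p_7=1·6287+334=6621,  q_7=1·320+17=337
…
a_10=1:  p_10=1·39392+32771=72163,  q_10=1·2005+1668=3673
a_11=1:  p_11=1·72163+39392=111555,  q_11=1·3673+2005=5678
fundamental: x₁=111555, y₁=5678  (since 12444518025 − 386·32239684 = 1)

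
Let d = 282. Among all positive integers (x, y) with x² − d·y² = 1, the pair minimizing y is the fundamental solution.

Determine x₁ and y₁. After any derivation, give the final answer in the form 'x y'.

[16; 1,3,1,4,1,3,1,32] for √282; ℓ=8 ⇒ convergent index 7
k=0  a_k=16  p_k/q_k = 16/1
…
k=4  a_k=4  p_k/q_k = 403/24
…
k=6  a_k=3  p_k/q_k = 1864/111
k=7  a_k=1  p_k/q_k = 2351/140
(x₁, y₁) = (2351, 140);  2351² − 282·140² = 1 ✓

2351 140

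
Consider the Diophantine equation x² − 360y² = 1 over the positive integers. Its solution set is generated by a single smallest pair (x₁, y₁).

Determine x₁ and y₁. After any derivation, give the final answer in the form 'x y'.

[18; 1,36] for √360; ℓ=2 ⇒ convergent index 1
a_0=18:  p_0=18·1+0=18,  q_0=18·0+1=1
a_1=1:  p_1=1·18+1=19,  q_1=1·1+0=1
→ (19, 1).  Check: 19²=361, 360·1²=360, difference 1.

19 1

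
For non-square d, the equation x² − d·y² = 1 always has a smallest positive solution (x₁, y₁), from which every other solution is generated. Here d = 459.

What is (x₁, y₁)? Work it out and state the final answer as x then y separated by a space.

499850 23331

√459 → a₀=21, period (2,2,1,4,21,4,1,2,2,42); ℓ=10 even so k=9
i=0: a=21 ⇒ p=21, q=1
…
i=6: a=4 ⇒ p=60695, q=2833
…
i=8: a=2 ⇒ p=212079, q=9899
i=9: a=2 ⇒ p=499850, q=23331
(x₁, y₁) = (499850, 23331);  499850² − 459·23331² = 1 ✓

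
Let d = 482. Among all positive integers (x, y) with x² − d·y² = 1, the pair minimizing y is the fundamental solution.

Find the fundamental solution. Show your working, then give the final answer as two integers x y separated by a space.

483 22

√482 = [21; 1,20,1,42, …], period ℓ=4 (even) → k=3
k=0  a_k=21  p_k/q_k = 21/1
k=1  a_k=1  p_k/q_k = 22/1
k=2  a_k=20  p_k/q_k = 461/21
k=3  a_k=1  p_k/q_k = 483/22
fundamental: x₁=483, y₁=22  (since 233289 − 482·484 = 1)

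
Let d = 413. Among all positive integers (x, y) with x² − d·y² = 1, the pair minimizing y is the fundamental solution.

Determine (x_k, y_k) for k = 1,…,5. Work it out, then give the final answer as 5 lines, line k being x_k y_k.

√413 = [20; 3,9,1,4,1,9,3,40, …], period ℓ=8 (even) → k=7
a_0=20:  p_0=20·1+0=20,  q_0=20·0+1=1
a_1=3:  p_1=3·20+1=61,  q_1=3·1+0=3
…
a_5=1:  p_5=1·3089+630=3719,  q_5=1·152+31=183
a_6=9:  p_6=9·3719+3089=36560,  q_6=9·183+152=1799
a_7=3:  p_7=3·36560+3719=113399,  q_7=3·1799+183=5580
→ (113399, 5580).  Check: 113399²=12859333201, 413·5580²=12859333200, difference 1.
n=2: (113399,5580)∘(113399,5580) = (113399·113399+413·5580·5580, 113399·5580+5580·113399) = (25718666401,1265532840)
n=3: (25718666401,1265532840)∘(113399,5580) = (113399·25718666401+413·5580·1265532840, 113399·1265532840+5580·25718666401) = (5832942102300599,287020317040740)
n=4: (5832942102300599,287020317040740)∘(113399,5580) = (113399·5832942102300599+413·5580·287020317040740, 113399·287020317040740+5580·5832942102300599) = (1322899602891852585601,65095633862940217680)
n=5: (1322899602891852585601,65095633862940217680)∘(113399,5580) = (113399·1322899602891852585601+413·5580·65095633862940217680, 113399·65095633862940217680+5580·1322899602891852585601) = (300030984130833440606834999,14763559568560095172347900)

113399 5580
25718666401 1265532840
5832942102300599 287020317040740
1322899602891852585601 65095633862940217680
300030984130833440606834999 14763559568560095172347900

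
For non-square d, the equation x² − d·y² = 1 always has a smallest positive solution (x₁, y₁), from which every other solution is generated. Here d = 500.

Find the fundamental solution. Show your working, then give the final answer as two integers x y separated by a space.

√500 → a₀=22, period (2,1,3,2,1,…,1,2,44); ℓ=14 even so k=13
a_0=22:  p_0=22·1+0=22,  q_0=22·0+1=1
a_1=2:  p_1=2·22+1=45,  q_1=2·1+0=2
…
a_3=3:  p_3=3·67+45=246,  q_3=3·3+2=11
…
a_5=1:  p_5=1·559+246=805,  q_5=1·25+11=36
a_6=1:  p_6=1·805+559=1364,  q_6=1·36+25=61
…
a_8=1:  p_8=1·14445+1364=15809,  q_8=1·646+61=707
…
a_12=1:  p_12=1·259205+76317=335522,  q_12=1·11592+3413=15005
a_13=2:  p_13=2·335522+259205=930249,  q_13=2·15005+11592=41602
→ (930249, 41602).  Check: 930249²=865363202001, 500·41602²=865363202000, difference 1.

930249 41602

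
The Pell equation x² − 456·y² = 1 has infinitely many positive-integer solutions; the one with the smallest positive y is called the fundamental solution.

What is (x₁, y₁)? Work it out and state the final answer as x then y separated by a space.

1025 48

d=456: √d = [21; 2,1,4,1,2,42] (ℓ=6, even), read p_5/q_5
a_0=21:  p_0=21·1+0=21,  q_0=21·0+1=1
a_1=2:  p_1=2·21+1=43,  q_1=2·1+0=2
…
a_3=4:  p_3=4·64+43=299,  q_3=4·3+2=14
a_4=1:  p_4=1·299+64=363,  q_4=1·14+3=17
a_5=2:  p_5=2·363+299=1025,  q_5=2·17+14=48
fundamental: x₁=1025, y₁=48  (since 1050625 − 456·2304 = 1)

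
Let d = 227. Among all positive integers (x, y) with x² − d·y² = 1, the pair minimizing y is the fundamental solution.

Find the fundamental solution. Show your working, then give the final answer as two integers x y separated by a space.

226 15

d=227: √d = [15; 15,30] (ℓ=2, even), read p_1/q_1
i=0: a=15 ⇒ p=15, q=1
i=1: a=15 ⇒ p=226, q=15
fundamental: x₁=226, y₁=15  (since 51076 − 227·225 = 1)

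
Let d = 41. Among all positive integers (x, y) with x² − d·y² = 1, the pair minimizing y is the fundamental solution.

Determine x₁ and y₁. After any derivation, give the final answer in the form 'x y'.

[6; 2,2,12] for √41; ℓ=3 ⇒ convergent index 5
i=0: a=6 ⇒ p=6, q=1
i=1: a=2 ⇒ p=13, q=2
i=2: a=2 ⇒ p=32, q=5
…
i=4: a=2 ⇒ p=826, q=129
i=5: a=2 ⇒ p=2049, q=320
(x₁, y₁) = (2049, 320);  2049² − 41·320² = 1 ✓

2049 320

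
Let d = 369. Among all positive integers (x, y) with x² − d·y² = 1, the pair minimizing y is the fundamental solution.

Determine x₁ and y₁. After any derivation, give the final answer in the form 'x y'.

8396801 437120

√369 → a₀=19, period (4,1,3,2,7,4,7,2,3,1,4,38); ℓ=12 even so k=11
k=0  a_k=19  p_k/q_k = 19/1
k=1  a_k=4  p_k/q_k = 77/4
k=2  a_k=1  p_k/q_k = 96/5
…
k=4  a_k=2  p_k/q_k = 826/43
k=5  a_k=7  p_k/q_k = 6147/320
k=6  a_k=4  p_k/q_k = 25414/1323
k=7  a_k=7  p_k/q_k = 184045/9581
k=8  a_k=2  p_k/q_k = 393504/20485
k=9  a_k=3  p_k/q_k = 1364557/71036
k=10  a_k=1  p_k/q_k = 1758061/91521
k=11  a_k=4  p_k/q_k = 8396801/437120
fundamental: x₁=8396801, y₁=437120  (since 70506267033601 − 369·191073894400 = 1)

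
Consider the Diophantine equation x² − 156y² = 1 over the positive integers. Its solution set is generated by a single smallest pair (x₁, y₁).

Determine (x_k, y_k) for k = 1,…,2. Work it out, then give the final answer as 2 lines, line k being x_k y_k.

[12; 2,24] for √156; ℓ=2 ⇒ convergent index 1
k=0  a_k=12  p_k/q_k = 12/1
k=1  a_k=2  p_k/q_k = 25/2
fundamental: x₁=25, y₁=2  (since 625 − 156·4 = 1)
k=2:  x_2 = 25·25+156·2·2 = 1249,  y_2 = 25·2+2·25 = 100

25 2
1249 100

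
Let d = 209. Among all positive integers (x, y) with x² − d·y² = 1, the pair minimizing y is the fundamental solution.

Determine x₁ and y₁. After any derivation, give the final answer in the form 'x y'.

√209 → a₀=14, period (2,5,3,2,3,5,2,28); ℓ=8 even so k=7
i=0: a=14 ⇒ p=14, q=1
…
i=4: a=2 ⇒ p=1171, q=81
…
i=6: a=5 ⇒ p=21266, q=1471
i=7: a=2 ⇒ p=46551, q=3220
fundamental: x₁=46551, y₁=3220  (since 2166995601 − 209·10368400 = 1)

46551 3220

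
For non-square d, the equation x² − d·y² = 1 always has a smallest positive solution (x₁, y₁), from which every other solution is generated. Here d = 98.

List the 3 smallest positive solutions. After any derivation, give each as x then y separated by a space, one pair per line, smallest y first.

99 10
19601 1980
3880899 392030

√98 = [9; 1,8,1,18, …], period ℓ=4 (even) → k=3
a_0=9:  p_0=9·1+0=9,  q_0=9·0+1=1
…
a_2=8:  p_2=8·10+9=89,  q_2=8·1+1=9
a_3=1:  p_3=1·89+10=99,  q_3=1·9+1=10
(x₁, y₁) = (99, 10);  99² − 98·10² = 1 ✓
n=2: (99,10)∘(99,10) = (99·99+98·10·10, 99·10+10·99) = (19601,1980)
n=3: (19601,1980)∘(99,10) = (99·19601+98·10·1980, 99·1980+10·19601) = (3880899,392030)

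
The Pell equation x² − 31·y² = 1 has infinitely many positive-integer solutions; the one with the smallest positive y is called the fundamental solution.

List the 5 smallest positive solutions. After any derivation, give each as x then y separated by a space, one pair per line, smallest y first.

1520 273
4620799 829920
14047227440 2522956527
42703566796801 7669787012160
129818829015047600 23316149994009873

d=31: √d = [5; 1,1,3,5,3,1,1,10] (ℓ=8, even), read p_7/q_7
a_0=5:  p_0=5·1+0=5,  q_0=5·0+1=1
…
a_2=1:  p_2=1·6+5=11,  q_2=1·1+1=2
a_3=3:  p_3=3·11+6=39,  q_3=3·2+1=7
a_4=5:  p_4=5·39+11=206,  q_4=5·7+2=37
…
a_6=1:  p_6=1·657+206=863,  q_6=1·118+37=155
a_7=1:  p_7=1·863+657=1520,  q_7=1·155+118=273
(x₁, y₁) = (1520, 273);  1520² − 31·273² = 1 ✓
k=2:  x_2 = 1520·1520+31·273·273 = 4620799,  y_2 = 1520·273+273·1520 = 829920
k=3:  x_3 = 1520·4620799+31·273·829920 = 14047227440,  y_3 = 1520·829920+273·4620799 = 2522956527
k=4:  x_4 = 1520·14047227440+31·273·2522956527 = 42703566796801,  y_4 = 1520·2522956527+273·14047227440 = 7669787012160
k=5:  x_5 = 1520·42703566796801+31·273·7669787012160 = 129818829015047600,  y_5 = 1520·7669787012160+273·42703566796801 = 23316149994009873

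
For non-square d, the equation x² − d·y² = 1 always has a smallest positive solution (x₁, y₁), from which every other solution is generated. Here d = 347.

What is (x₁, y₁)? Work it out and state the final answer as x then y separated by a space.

√347 → a₀=18, period (1,1,1,2,4,…,1,1,36); ℓ=14 even so k=13
a_0=18:  p_0=18·1+0=18,  q_0=18·0+1=1
…
a_2=1:  p_2=1·19+18=37,  q_2=1·1+1=2
…
a_6=1:  p_6=1·652+149=801,  q_6=1·35+8=43
…
a_12=1:  p_12=1·238717+164168=402885,  q_12=1·12815+8813=21628
a_13=1:  p_13=1·402885+238717=641602,  q_13=1·21628+12815=34443
fundamental: x₁=641602, y₁=34443  (since 411653126404 − 347·1186320249 = 1)

641602 34443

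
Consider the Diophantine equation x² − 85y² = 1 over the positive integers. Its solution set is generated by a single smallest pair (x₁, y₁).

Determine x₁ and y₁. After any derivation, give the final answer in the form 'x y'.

√85 → a₀=9, period (4,1,1,4,18); ℓ=5 odd so k=9
step 0: (9, 1)  from 9·(1,0) + (0,1)
…
step 4: (378, 41)  from 4·(83,9) + (46,5)
step 5: (6887, 747)  from 18·(378,41) + (83,9)
step 6: (27926, 3029)  from 4·(6887,747) + (378,41)
…
step 8: (62739, 6805)  from 1·(34813,3776) + (27926,3029)
step 9: (285769, 30996)  from 4·(62739,6805) + (34813,3776)
→ (285769, 30996).  Check: 285769²=81663921361, 85·30996²=81663921360, difference 1.

285769 30996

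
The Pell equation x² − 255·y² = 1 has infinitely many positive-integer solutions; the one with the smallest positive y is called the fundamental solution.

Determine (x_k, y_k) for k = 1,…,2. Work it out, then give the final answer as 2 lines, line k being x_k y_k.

√255 = [15; 1,30, …], period ℓ=2 (even) → k=1
k=0  a_k=15  p_k/q_k = 15/1
k=1  a_k=1  p_k/q_k = 16/1
fundamental: x₁=16, y₁=1  (since 256 − 255·1 = 1)
k=2:  x_2 = 16·16+255·1·1 = 511,  y_2 = 16·1+1·16 = 32

16 1
511 32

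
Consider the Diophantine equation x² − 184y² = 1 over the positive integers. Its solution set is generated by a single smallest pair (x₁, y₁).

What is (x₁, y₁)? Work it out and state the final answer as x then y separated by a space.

√184 → a₀=13, period (1,1,3,2,1,2,1,2,3,1,1,26); ℓ=12 even so k=11
i=0: a=13 ⇒ p=13, q=1
i=1: a=1 ⇒ p=14, q=1
i=2: a=1 ⇒ p=27, q=2
…
i=4: a=2 ⇒ p=217, q=16
i=5: a=1 ⇒ p=312, q=23
…
i=7: a=1 ⇒ p=1153, q=85
i=8: a=2 ⇒ p=3147, q=232
i=9: a=3 ⇒ p=10594, q=781
i=10: a=1 ⇒ p=13741, q=1013
i=11: a=1 ⇒ p=24335, q=1794
(x₁, y₁) = (24335, 1794);  24335² − 184·1794² = 1 ✓

24335 1794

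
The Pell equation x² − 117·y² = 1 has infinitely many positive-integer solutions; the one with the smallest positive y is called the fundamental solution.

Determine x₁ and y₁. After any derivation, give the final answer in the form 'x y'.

√117 = [10; 1,4,2,4,1,20, …], period ℓ=6 (even) → k=5
step 0: (10, 1)  from 10·(1,0) + (0,1)
…
step 2: (54, 5)  from 4·(11,1) + (10,1)
step 3: (119, 11)  from 2·(54,5) + (11,1)
step 4: (530, 49)  from 4·(119,11) + (54,5)
step 5: (649, 60)  from 1·(530,49) + (119,11)
fundamental: x₁=649, y₁=60  (since 421201 − 117·3600 = 1)

649 60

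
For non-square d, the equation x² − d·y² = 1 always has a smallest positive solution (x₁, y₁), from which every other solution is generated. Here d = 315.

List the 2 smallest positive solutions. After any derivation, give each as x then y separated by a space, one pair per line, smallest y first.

71 4
10081 568

[17; 1,2,1,34] for √315; ℓ=4 ⇒ convergent index 3
step 0: (17, 1)  from 17·(1,0) + (0,1)
step 1: (18, 1)  from 1·(17,1) + (1,0)
step 2: (53, 3)  from 2·(18,1) + (17,1)
step 3: (71, 4)  from 1·(53,3) + (18,1)
fundamental: x₁=71, y₁=4  (since 5041 − 315·16 = 1)
(71+4√315)^2 = 10081 + 568√315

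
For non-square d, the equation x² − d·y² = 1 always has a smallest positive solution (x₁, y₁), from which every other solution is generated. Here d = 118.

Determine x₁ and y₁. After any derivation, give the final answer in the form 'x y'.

306917 28254

[10; 1,6,3,2,10,2,3,6,1,20] for √118; ℓ=10 ⇒ convergent index 9
i=0: a=10 ⇒ p=10, q=1
i=1: a=1 ⇒ p=11, q=1
…
i=5: a=10 ⇒ p=5779, q=532
…
i=8: a=6 ⇒ p=264802, q=24377
i=9: a=1 ⇒ p=306917, q=28254
fundamental: x₁=306917, y₁=28254  (since 94198044889 − 118·798288516 = 1)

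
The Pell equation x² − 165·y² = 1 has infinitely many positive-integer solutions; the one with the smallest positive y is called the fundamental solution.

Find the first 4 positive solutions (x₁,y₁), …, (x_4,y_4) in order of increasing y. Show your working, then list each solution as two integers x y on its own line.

1079 84
2328481 181272
5024860919 391184892
10843647534721 844176815664

[12; 1,5,2,5,1,24] for √165; ℓ=6 ⇒ convergent index 5
a_0=12:  p_0=12·1+0=12,  q_0=12·0+1=1
a_1=1:  p_1=1·12+1=13,  q_1=1·1+0=1
a_2=5:  p_2=5·13+12=77,  q_2=5·1+1=6
a_3=2:  p_3=2·77+13=167,  q_3=2·6+1=13
a_4=5:  p_4=5·167+77=912,  q_4=5·13+6=71
a_5=1:  p_5=1·912+167=1079,  q_5=1·71+13=84
(x₁, y₁) = (1079, 84);  1079² − 165·84² = 1 ✓
n=2: (1079,84)∘(1079,84) = (1079·1079+165·84·84, 1079·84+84·1079) = (2328481,181272)
n=3: (2328481,181272)∘(1079,84) = (1079·2328481+165·84·181272, 1079·181272+84·2328481) = (5024860919,391184892)
n=4: (5024860919,391184892)∘(1079,84) = (1079·5024860919+165·84·391184892, 1079·391184892+84·5024860919) = (10843647534721,844176815664)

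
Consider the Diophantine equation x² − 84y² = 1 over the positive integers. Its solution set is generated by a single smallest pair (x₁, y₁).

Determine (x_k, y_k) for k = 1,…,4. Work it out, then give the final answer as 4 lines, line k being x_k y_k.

55 6
6049 660
665335 72594
73180801 7984680

d=84: √d = [9; 6,18] (ℓ=2, even), read p_1/q_1
step 0: (9, 1)  from 9·(1,0) + (0,1)
step 1: (55, 6)  from 6·(9,1) + (1,0)
fundamental: x₁=55, y₁=6  (since 3025 − 84·36 = 1)
(55+6√84)^2 = 6049 + 660√84
(55+6√84)^3 = 665335 + 72594√84
(55+6√84)^4 = 73180801 + 7984680√84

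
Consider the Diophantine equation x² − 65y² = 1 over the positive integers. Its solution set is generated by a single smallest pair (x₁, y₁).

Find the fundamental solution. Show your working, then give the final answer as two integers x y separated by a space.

129 16

√65 = [8; 16, …], period ℓ=1 (odd) → k=1
step 0: (8, 1)  from 8·(1,0) + (0,1)
step 1: (129, 16)  from 16·(8,1) + (1,0)
fundamental: x₁=129, y₁=16  (since 16641 − 65·256 = 1)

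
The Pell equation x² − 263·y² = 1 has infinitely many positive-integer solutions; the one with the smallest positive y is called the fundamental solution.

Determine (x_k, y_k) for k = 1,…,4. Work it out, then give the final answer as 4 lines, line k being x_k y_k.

139128 8579
38713200767 2387158224
10772180392483224 664241098768765
2997423827252098776577 184829071176614315616

√263 = [16; 4,1,1,1,1,15,1,1,1,1,4,32, …], period ℓ=12 (even) → k=11
step 0: (16, 1)  from 16·(1,0) + (0,1)
…
step 6: (5822, 359)  from 15·(373,23) + (227,14)
step 7: (6195, 382)  from 1·(5822,359) + (373,23)
…
step 9: (18212, 1123)  from 1·(12017,741) + (6195,382)
step 10: (30229, 1864)  from 1·(18212,1123) + (12017,741)
step 11: (139128, 8579)  from 4·(30229,1864) + (18212,1123)
fundamental: x₁=139128, y₁=8579  (since 19356600384 − 263·73599241 = 1)
(x_2, y_2) = (139128·139128 + 263·8579·8579, 139128·8579 + 8579·139128) = (38713200767, 2387158224)
(x_3, y_3) = (139128·38713200767 + 263·8579·2387158224, 139128·2387158224 + 8579·38713200767) = (10772180392483224, 664241098768765)
(x_4, y_4) = (139128·10772180392483224 + 263·8579·664241098768765, 139128·664241098768765 + 8579·10772180392483224) = (2997423827252098776577, 184829071176614315616)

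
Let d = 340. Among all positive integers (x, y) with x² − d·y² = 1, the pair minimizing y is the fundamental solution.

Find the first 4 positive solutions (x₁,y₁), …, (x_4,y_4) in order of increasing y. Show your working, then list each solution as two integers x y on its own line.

√340 = [18; 2,3,1,1,1,…,3,2,36, …], period ℓ=14 (even) → k=13
step 0: (18, 1)  from 18·(1,0) + (0,1)
…
step 3: (166, 9)  from 1·(129,7) + (37,2)
…
step 6: (756, 41)  from 1·(461,25) + (295,16)
step 7: (6509, 353)  from 8·(756,41) + (461,25)
…
step 9: (13774, 747)  from 1·(7265,394) + (6509,353)
step 10: (21039, 1141)  from 1·(13774,747) + (7265,394)
step 11: (34813, 1888)  from 1·(21039,1141) + (13774,747)
step 12: (125478, 6805)  from 3·(34813,1888) + (21039,1141)
step 13: (285769, 15498)  from 2·(125478,6805) + (34813,1888)
→ (285769, 15498).  Check: 285769²=81663921361, 340·15498²=81663921360, difference 1.
n=2: (285769,15498)∘(285769,15498) = (285769·285769+340·15498·15498, 285769·15498+15498·285769) = (163327842721,8857695924)
n=3: (163327842721,8857695924)∘(285769,15498) = (285769·163327842721+340·15498·8857695924, 285769·8857695924+15498·163327842721) = (93348068572789129,5062509812995614)
n=4: (93348068572789129,5062509812995614)∘(285769,15498) = (285769·93348068572789129+340·15498·5062509812995614, 285769·5062509812995614+15498·93348068572789129) = (53351968415791425367681,2893416733491029538408)

285769 15498
163327842721 8857695924
93348068572789129 5062509812995614
53351968415791425367681 2893416733491029538408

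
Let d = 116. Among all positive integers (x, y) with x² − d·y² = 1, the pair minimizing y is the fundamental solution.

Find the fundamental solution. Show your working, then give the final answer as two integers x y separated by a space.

√116 = [10; 1,3,2,1,4,1,2,3,1,20, …], period ℓ=10 (even) → k=9
i=0: a=10 ⇒ p=10, q=1
i=1: a=1 ⇒ p=11, q=1
…
i=8: a=3 ⇒ p=7550, q=701
i=9: a=1 ⇒ p=9801, q=910
fundamental: x₁=9801, y₁=910  (since 96059601 − 116·828100 = 1)

9801 910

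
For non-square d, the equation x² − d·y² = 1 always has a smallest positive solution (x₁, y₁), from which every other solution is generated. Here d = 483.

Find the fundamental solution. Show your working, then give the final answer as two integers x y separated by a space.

22 1

[21; 1,42] for √483; ℓ=2 ⇒ convergent index 1
k=0  a_k=21  p_k/q_k = 21/1
k=1  a_k=1  p_k/q_k = 22/1
→ (22, 1).  Check: 22²=484, 483·1²=483, difference 1.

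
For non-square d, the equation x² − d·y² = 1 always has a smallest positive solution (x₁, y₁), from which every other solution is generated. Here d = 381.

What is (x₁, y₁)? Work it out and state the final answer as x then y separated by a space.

1015 52

[19; 1,1,12,1,1,38] for √381; ℓ=6 ⇒ convergent index 5
k=0  a_k=19  p_k/q_k = 19/1
…
k=4  a_k=1  p_k/q_k = 527/27
k=5  a_k=1  p_k/q_k = 1015/52
→ (1015, 52).  Check: 1015²=1030225, 381·52²=1030224, difference 1.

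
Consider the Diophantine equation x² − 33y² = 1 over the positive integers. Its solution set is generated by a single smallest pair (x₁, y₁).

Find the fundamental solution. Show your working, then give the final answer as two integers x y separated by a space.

[5; 1,2,1,10] for √33; ℓ=4 ⇒ convergent index 3
a_0=5:  p_0=5·1+0=5,  q_0=5·0+1=1
…
a_2=2:  p_2=2·6+5=17,  q_2=2·1+1=3
a_3=1:  p_3=1·17+6=23,  q_3=1·3+1=4
fundamental: x₁=23, y₁=4  (since 529 − 33·16 = 1)

23 4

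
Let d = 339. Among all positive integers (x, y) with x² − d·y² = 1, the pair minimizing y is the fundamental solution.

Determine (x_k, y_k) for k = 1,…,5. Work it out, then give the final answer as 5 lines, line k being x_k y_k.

97970 5321
19196241799 1042596740
3761311617998090 204286405230279
736991398411349512801 40027878239778270520
144406094600958511920229850 7843062462097867920458521

d=339: √d = [18; 2,2,2,1,17,1,2,2,2,36] (ℓ=10, even), read p_9/q_9
k=0  a_k=18  p_k/q_k = 18/1
…
k=3  a_k=2  p_k/q_k = 221/12
…
k=6  a_k=1  p_k/q_k = 5855/318
…
k=8  a_k=2  p_k/q_k = 40359/2192
k=9  a_k=2  p_k/q_k = 97970/5321
(x₁, y₁) = (97970, 5321);  97970² − 339·5321² = 1 ✓
k=2:  x_2 = 97970·97970+339·5321·5321 = 19196241799,  y_2 = 97970·5321+5321·97970 = 1042596740
k=3:  x_3 = 97970·19196241799+339·5321·1042596740 = 3761311617998090,  y_3 = 97970·1042596740+5321·19196241799 = 204286405230279
k=4:  x_4 = 97970·3761311617998090+339·5321·204286405230279 = 736991398411349512801,  y_4 = 97970·204286405230279+5321·3761311617998090 = 40027878239778270520
k=5:  x_5 = 97970·736991398411349512801+339·5321·40027878239778270520 = 144406094600958511920229850,  y_5 = 97970·40027878239778270520+5321·736991398411349512801 = 7843062462097867920458521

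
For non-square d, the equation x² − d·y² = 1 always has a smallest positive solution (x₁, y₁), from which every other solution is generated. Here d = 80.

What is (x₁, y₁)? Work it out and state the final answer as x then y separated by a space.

9 1

√80 = [8; 1,16, …], period ℓ=2 (even) → k=1
k=0  a_k=8  p_k/q_k = 8/1
k=1  a_k=1  p_k/q_k = 9/1
(x₁, y₁) = (9, 1);  9² − 80·1² = 1 ✓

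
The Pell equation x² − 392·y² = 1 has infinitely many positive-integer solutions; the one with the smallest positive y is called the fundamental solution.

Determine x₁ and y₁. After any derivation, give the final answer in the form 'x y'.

99 5

√392 → a₀=19, period (1,3,1,38); ℓ=4 even so k=3
k=0  a_k=19  p_k/q_k = 19/1
…
k=2  a_k=3  p_k/q_k = 79/4
k=3  a_k=1  p_k/q_k = 99/5
(x₁, y₁) = (99, 5);  99² − 392·5² = 1 ✓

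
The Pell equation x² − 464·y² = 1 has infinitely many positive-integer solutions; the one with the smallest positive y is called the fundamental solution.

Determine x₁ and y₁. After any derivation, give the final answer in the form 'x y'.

√464 = [21; 1,1,5,1,1,1,5,1,1,42, …], period ℓ=10 (even) → k=9
k=0  a_k=21  p_k/q_k = 21/1
…
k=5  a_k=1  p_k/q_k = 517/24
k=6  a_k=1  p_k/q_k = 797/37
…
k=8  a_k=1  p_k/q_k = 5299/246
k=9  a_k=1  p_k/q_k = 9801/455
(x₁, y₁) = (9801, 455);  9801² − 464·455² = 1 ✓

9801 455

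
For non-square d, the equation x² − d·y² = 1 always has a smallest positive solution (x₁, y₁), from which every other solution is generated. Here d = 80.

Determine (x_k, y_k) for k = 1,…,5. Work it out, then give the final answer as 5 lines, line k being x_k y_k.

[8; 1,16] for √80; ℓ=2 ⇒ convergent index 1
step 0: (8, 1)  from 8·(1,0) + (0,1)
step 1: (9, 1)  from 1·(8,1) + (1,0)
fundamental: x₁=9, y₁=1  (since 81 − 80·1 = 1)
(9+1√80)^2 = 161 + 18√80
(9+1√80)^3 = 2889 + 323√80
(9+1√80)^4 = 51841 + 5796√80
(9+1√80)^5 = 930249 + 104005√80

9 1
161 18
2889 323
51841 5796
930249 104005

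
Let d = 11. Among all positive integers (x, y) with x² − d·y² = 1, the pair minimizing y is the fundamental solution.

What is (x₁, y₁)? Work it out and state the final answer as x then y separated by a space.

10 3

√11 = [3; 3,6, …], period ℓ=2 (even) → k=1
k=0  a_k=3  p_k/q_k = 3/1
k=1  a_k=3  p_k/q_k = 10/3
→ (10, 3).  Check: 10²=100, 11·3²=99, difference 1.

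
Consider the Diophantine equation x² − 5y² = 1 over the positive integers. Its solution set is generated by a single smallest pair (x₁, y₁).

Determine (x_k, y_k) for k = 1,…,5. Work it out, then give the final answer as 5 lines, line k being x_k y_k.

d=5: √d = [2; 4] (ℓ=1, odd), read p_1/q_1
k=0  a_k=2  p_k/q_k = 2/1
k=1  a_k=4  p_k/q_k = 9/4
fundamental: x₁=9, y₁=4  (since 81 − 5·16 = 1)
(x_2, y_2) = (9·9 + 5·4·4, 9·4 + 4·9) = (161, 72)
(x_3, y_3) = (9·161 + 5·4·72, 9·72 + 4·161) = (2889, 1292)
(x_4, y_4) = (9·2889 + 5·4·1292, 9·1292 + 4·2889) = (51841, 23184)
(x_5, y_5) = (9·51841 + 5·4·23184, 9·23184 + 4·51841) = (930249, 416020)

9 4
161 72
2889 1292
51841 23184
930249 416020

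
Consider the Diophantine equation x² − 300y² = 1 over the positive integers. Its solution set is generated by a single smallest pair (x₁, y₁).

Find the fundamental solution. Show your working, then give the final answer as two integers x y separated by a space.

1351 78

√300 = [17; 3,8,3,34, …], period ℓ=4 (even) → k=3
i=0: a=17 ⇒ p=17, q=1
…
i=2: a=8 ⇒ p=433, q=25
i=3: a=3 ⇒ p=1351, q=78
(x₁, y₁) = (1351, 78);  1351² − 300·78² = 1 ✓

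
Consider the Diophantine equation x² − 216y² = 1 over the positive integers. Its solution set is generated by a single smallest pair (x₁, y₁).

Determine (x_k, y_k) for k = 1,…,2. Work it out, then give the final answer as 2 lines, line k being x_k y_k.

485 33
470449 32010

√216 = [14; 1,2,3,2,1,28, …], period ℓ=6 (even) → k=5
a_0=14:  p_0=14·1+0=14,  q_0=14·0+1=1
a_1=1:  p_1=1·14+1=15,  q_1=1·1+0=1
…
a_3=3:  p_3=3·44+15=147,  q_3=3·3+1=10
a_4=2:  p_4=2·147+44=338,  q_4=2·10+3=23
a_5=1:  p_5=1·338+147=485,  q_5=1·23+10=33
→ (485, 33).  Check: 485²=235225, 216·33²=235224, difference 1.
(x_2, y_2) = (485·485 + 216·33·33, 485·33 + 33·485) = (470449, 32010)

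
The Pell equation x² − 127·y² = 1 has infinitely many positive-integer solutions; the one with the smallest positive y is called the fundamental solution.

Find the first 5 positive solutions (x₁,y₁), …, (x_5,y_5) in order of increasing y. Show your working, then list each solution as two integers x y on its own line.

4730624 419775
44757606858751 3971595379200
423462818377139450624 37576248838264821825
4006486743445029115330560001 355518209168531397366758400
37906364688445371364544653008890624 3363645945459311770024609913661375

√127 → a₀=11, period (3,1,2,2,7,11,7,2,2,1,3,22); ℓ=12 even so k=11
k=0  a_k=11  p_k/q_k = 11/1
k=1  a_k=3  p_k/q_k = 34/3
…
k=8  a_k=2  p_k/q_k = 367620/32621
k=9  a_k=2  p_k/q_k = 906941/80478
k=10  a_k=1  p_k/q_k = 1274561/113099
k=11  a_k=3  p_k/q_k = 4730624/419775
→ (4730624, 419775).  Check: 4730624²=22378803429376, 127·419775²=22378803429375, difference 1.
(4730624+419775√127)^2 = 44757606858751 + 3971595379200√127
(4730624+419775√127)^3 = 423462818377139450624 + 37576248838264821825√127
(4730624+419775√127)^4 = 4006486743445029115330560001 + 355518209168531397366758400√127
(4730624+419775√127)^5 = 37906364688445371364544653008890624 + 3363645945459311770024609913661375√127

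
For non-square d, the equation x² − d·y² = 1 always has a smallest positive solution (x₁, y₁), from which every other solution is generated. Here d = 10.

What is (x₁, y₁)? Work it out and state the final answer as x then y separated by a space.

d=10: √d = [3; 6] (ℓ=1, odd), read p_1/q_1
i=0: a=3 ⇒ p=3, q=1
i=1: a=6 ⇒ p=19, q=6
fundamental: x₁=19, y₁=6  (since 361 − 10·36 = 1)

19 6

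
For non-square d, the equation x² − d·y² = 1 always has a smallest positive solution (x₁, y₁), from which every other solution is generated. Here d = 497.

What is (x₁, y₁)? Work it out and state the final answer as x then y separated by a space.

1201887 53912

√497 → a₀=22, period (3,2,2,5,6,5,2,2,3,44); ℓ=10 even so k=9
i=0: a=22 ⇒ p=22, q=1
i=1: a=3 ⇒ p=67, q=3
i=2: a=2 ⇒ p=156, q=7
i=3: a=2 ⇒ p=379, q=17
i=4: a=5 ⇒ p=2051, q=92
i=5: a=6 ⇒ p=12685, q=569
i=6: a=5 ⇒ p=65476, q=2937
…
i=8: a=2 ⇒ p=352750, q=15823
i=9: a=3 ⇒ p=1201887, q=53912
fundamental: x₁=1201887, y₁=53912  (since 1444532360769 − 497·2906503744 = 1)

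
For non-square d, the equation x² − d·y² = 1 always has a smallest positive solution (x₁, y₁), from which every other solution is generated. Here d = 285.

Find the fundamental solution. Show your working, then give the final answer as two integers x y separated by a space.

2431 144

[16; 1,7,2,7,1,32] for √285; ℓ=6 ⇒ convergent index 5
i=0: a=16 ⇒ p=16, q=1
i=1: a=1 ⇒ p=17, q=1
…
i=4: a=7 ⇒ p=2144, q=127
i=5: a=1 ⇒ p=2431, q=144
fundamental: x₁=2431, y₁=144  (since 5909761 − 285·20736 = 1)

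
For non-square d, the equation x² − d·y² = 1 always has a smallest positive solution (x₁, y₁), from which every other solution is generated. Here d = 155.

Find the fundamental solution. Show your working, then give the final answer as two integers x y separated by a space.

249 20

[12; 2,4,2,24] for √155; ℓ=4 ⇒ convergent index 3
k=0  a_k=12  p_k/q_k = 12/1
k=1  a_k=2  p_k/q_k = 25/2
k=2  a_k=4  p_k/q_k = 112/9
k=3  a_k=2  p_k/q_k = 249/20
→ (249, 20).  Check: 249²=62001, 155·20²=62000, difference 1.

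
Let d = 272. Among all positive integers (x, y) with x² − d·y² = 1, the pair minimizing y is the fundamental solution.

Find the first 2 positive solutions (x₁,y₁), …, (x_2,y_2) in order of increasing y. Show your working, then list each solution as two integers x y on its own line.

√272 = [16; 2,32, …], period ℓ=2 (even) → k=1
step 0: (16, 1)  from 16·(1,0) + (0,1)
step 1: (33, 2)  from 2·(16,1) + (1,0)
(x₁, y₁) = (33, 2);  33² − 272·2² = 1 ✓
n=2: (33,2)∘(33,2) = (33·33+272·2·2, 33·2+2·33) = (2177,132)

33 2
2177 132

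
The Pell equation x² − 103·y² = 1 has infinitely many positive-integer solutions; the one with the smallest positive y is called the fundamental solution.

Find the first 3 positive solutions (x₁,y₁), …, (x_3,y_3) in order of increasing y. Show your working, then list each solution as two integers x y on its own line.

[10; 6,1,2,1,1,9,1,1,2,1,6,20] for √103; ℓ=12 ⇒ convergent index 11
a_0=10:  p_0=10·1+0=10,  q_0=10·0+1=1
…
a_2=1:  p_2=1·61+10=71,  q_2=1·6+1=7
a_3=2:  p_3=2·71+61=203,  q_3=2·7+6=20
…
a_10=1:  p_10=1·24266+9611=33877,  q_10=1·2391+947=3338
a_11=6:  p_11=6·33877+24266=227528,  q_11=6·3338+2391=22419
→ (227528, 22419).  Check: 227528²=51768990784, 103·22419²=51768990783, difference 1.
(227528+22419√103)^2 = 103537981567 + 10201900464√103
(227528+22419√103)^3 = 47115579739725224 + 4642436017523565√103

227528 22419
103537981567 10201900464
47115579739725224 4642436017523565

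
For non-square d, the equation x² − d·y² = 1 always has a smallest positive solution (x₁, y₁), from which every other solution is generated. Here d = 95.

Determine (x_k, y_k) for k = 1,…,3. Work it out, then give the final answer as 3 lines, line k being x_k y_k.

d=95: √d = [9; 1,2,1,18] (ℓ=4, even), read p_3/q_3
a_0=9:  p_0=9·1+0=9,  q_0=9·0+1=1
…
a_2=2:  p_2=2·10+9=29,  q_2=2·1+1=3
a_3=1:  p_3=1·29+10=39,  q_3=1·3+1=4
(x₁, y₁) = (39, 4);  39² − 95·4² = 1 ✓
n=2: (39,4)∘(39,4) = (39·39+95·4·4, 39·4+4·39) = (3041,312)
n=3: (3041,312)∘(39,4) = (39·3041+95·4·312, 39·312+4·3041) = (237159,24332)

39 4
3041 312
237159 24332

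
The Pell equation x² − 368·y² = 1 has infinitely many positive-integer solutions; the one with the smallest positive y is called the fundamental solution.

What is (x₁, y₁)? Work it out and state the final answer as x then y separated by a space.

[19; 5,2,5,38] for √368; ℓ=4 ⇒ convergent index 3
a_0=19:  p_0=19·1+0=19,  q_0=19·0+1=1
…
a_2=2:  p_2=2·96+19=211,  q_2=2·5+1=11
a_3=5:  p_3=5·211+96=1151,  q_3=5·11+5=60
→ (1151, 60).  Check: 1151²=1324801, 368·60²=1324800, difference 1.

1151 60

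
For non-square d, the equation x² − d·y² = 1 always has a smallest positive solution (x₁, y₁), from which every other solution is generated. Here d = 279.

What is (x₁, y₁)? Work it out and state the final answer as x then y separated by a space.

d=279: √d = [16; 1,2,2,1,2,2,1,32] (ℓ=8, even), read p_7/q_7
i=0: a=16 ⇒ p=16, q=1
i=1: a=1 ⇒ p=17, q=1
i=2: a=2 ⇒ p=50, q=3
i=3: a=2 ⇒ p=117, q=7
…
i=5: a=2 ⇒ p=451, q=27
i=6: a=2 ⇒ p=1069, q=64
i=7: a=1 ⇒ p=1520, q=91
(x₁, y₁) = (1520, 91);  1520² − 279·91² = 1 ✓

1520 91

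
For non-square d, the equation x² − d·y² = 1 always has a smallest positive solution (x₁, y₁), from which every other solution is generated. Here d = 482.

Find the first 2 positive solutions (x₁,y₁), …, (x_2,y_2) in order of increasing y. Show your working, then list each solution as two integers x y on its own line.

483 22
466577 21252

√482 → a₀=21, period (1,20,1,42); ℓ=4 even so k=3
a_0=21:  p_0=21·1+0=21,  q_0=21·0+1=1
…
a_2=20:  p_2=20·22+21=461,  q_2=20·1+1=21
a_3=1:  p_3=1·461+22=483,  q_3=1·21+1=22
→ (483, 22).  Check: 483²=233289, 482·22²=233288, difference 1.
k=2:  x_2 = 483·483+482·22·22 = 466577,  y_2 = 483·22+22·483 = 21252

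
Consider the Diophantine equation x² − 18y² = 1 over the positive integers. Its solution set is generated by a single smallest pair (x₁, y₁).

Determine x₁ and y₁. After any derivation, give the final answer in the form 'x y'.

17 4

[4; 4,8] for √18; ℓ=2 ⇒ convergent index 1
step 0: (4, 1)  from 4·(1,0) + (0,1)
step 1: (17, 4)  from 4·(4,1) + (1,0)
(x₁, y₁) = (17, 4);  17² − 18·4² = 1 ✓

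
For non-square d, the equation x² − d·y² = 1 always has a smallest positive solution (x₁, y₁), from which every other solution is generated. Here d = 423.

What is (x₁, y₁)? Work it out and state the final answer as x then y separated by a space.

4607 224

d=423: √d = [20; 1,1,3,4,3,1,1,40] (ℓ=8, even), read p_7/q_7
step 0: (20, 1)  from 20·(1,0) + (0,1)
…
step 4: (617, 30)  from 4·(144,7) + (41,2)
…
step 6: (2612, 127)  from 1·(1995,97) + (617,30)
step 7: (4607, 224)  from 1·(2612,127) + (1995,97)
fundamental: x₁=4607, y₁=224  (since 21224449 − 423·50176 = 1)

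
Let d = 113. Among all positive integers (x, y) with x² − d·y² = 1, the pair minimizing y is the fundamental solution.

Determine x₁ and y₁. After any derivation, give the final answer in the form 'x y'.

1204353 113296

[10; 1,1,1,2,2,1,1,1,20] for √113; ℓ=9 ⇒ convergent index 17
a_0=10:  p_0=10·1+0=10,  q_0=10·0+1=1
a_1=1:  p_1=1·10+1=11,  q_1=1·1+0=1
a_2=1:  p_2=1·11+10=21,  q_2=1·1+1=2
a_3=1:  p_3=1·21+11=32,  q_3=1·2+1=3
a_4=2:  p_4=2·32+21=85,  q_4=2·3+2=8
a_5=2:  p_5=2·85+32=202,  q_5=2·8+3=19
…
a_7=1:  p_7=1·287+202=489,  q_7=1·27+19=46
…
a_9=20:  p_9=20·776+489=16009,  q_9=20·73+46=1506
…
a_12=1:  p_12=1·32794+16785=49579,  q_12=1·3085+1579=4664
a_13=2:  p_13=2·49579+32794=131952,  q_13=2·4664+3085=12413
a_14=2:  p_14=2·131952+49579=313483,  q_14=2·12413+4664=29490
a_15=1:  p_15=1·313483+131952=445435,  q_15=1·29490+12413=41903
a_16=1:  p_16=1·445435+313483=758918,  q_16=1·41903+29490=71393
a_17=1:  p_17=1·758918+445435=1204353,  q_17=1·71393+41903=113296
(x₁, y₁) = (1204353, 113296);  1204353² − 113·113296² = 1 ✓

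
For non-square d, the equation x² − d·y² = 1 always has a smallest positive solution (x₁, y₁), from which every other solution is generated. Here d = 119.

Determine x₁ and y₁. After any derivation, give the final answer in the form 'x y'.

120 11

[10; 1,9,1,20] for √119; ℓ=4 ⇒ convergent index 3
a_0=10:  p_0=10·1+0=10,  q_0=10·0+1=1
…
a_2=9:  p_2=9·11+10=109,  q_2=9·1+1=10
a_3=1:  p_3=1·109+11=120,  q_3=1·10+1=11
fundamental: x₁=120, y₁=11  (since 14400 − 119·121 = 1)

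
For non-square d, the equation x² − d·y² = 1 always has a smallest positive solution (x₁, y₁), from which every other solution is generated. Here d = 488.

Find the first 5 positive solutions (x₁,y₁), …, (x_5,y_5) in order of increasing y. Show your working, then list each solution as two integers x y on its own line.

243 11
118097 5346
57394899 2598145
27893802817 1262693124
13556330774163 613666260119

√488 → a₀=22, period (11,44); ℓ=2 even so k=1
step 0: (22, 1)  from 22·(1,0) + (0,1)
step 1: (243, 11)  from 11·(22,1) + (1,0)
fundamental: x₁=243, y₁=11  (since 59049 − 488·121 = 1)
n=2: (243,11)∘(243,11) = (243·243+488·11·11, 243·11+11·243) = (118097,5346)
n=3: (118097,5346)∘(243,11) = (243·118097+488·11·5346, 243·5346+11·118097) = (57394899,2598145)
n=4: (57394899,2598145)∘(243,11) = (243·57394899+488·11·2598145, 243·2598145+11·57394899) = (27893802817,1262693124)
n=5: (27893802817,1262693124)∘(243,11) = (243·27893802817+488·11·1262693124, 243·1262693124+11·27893802817) = (13556330774163,613666260119)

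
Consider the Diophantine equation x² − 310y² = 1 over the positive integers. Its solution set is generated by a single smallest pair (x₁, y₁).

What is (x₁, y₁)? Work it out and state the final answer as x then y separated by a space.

√310 = [17; 1,1,1,1,5,…,1,1,34, …], period ℓ=16 (even) → k=15
a_0=17:  p_0=17·1+0=17,  q_0=17·0+1=1
…
a_3=1:  p_3=1·35+18=53,  q_3=1·2+1=3
a_4=1:  p_4=1·53+35=88,  q_4=1·3+2=5
…
a_6=3:  p_6=3·493+88=1567,  q_6=3·28+5=89
a_7=1:  p_7=1·1567+493=2060,  q_7=1·89+28=117
a_8=2:  p_8=2·2060+1567=5687,  q_8=2·117+89=323
…
a_11=5:  p_11=5·28928+7747=152387,  q_11=5·1643+440=8655
…
a_13=1:  p_13=1·181315+152387=333702,  q_13=1·10298+8655=18953
a_14=1:  p_14=1·333702+181315=515017,  q_14=1·18953+10298=29251
a_15=1:  p_15=1·515017+333702=848719,  q_15=1·29251+18953=48204
fundamental: x₁=848719, y₁=48204  (since 720323940961 − 310·2323625616 = 1)

848719 48204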